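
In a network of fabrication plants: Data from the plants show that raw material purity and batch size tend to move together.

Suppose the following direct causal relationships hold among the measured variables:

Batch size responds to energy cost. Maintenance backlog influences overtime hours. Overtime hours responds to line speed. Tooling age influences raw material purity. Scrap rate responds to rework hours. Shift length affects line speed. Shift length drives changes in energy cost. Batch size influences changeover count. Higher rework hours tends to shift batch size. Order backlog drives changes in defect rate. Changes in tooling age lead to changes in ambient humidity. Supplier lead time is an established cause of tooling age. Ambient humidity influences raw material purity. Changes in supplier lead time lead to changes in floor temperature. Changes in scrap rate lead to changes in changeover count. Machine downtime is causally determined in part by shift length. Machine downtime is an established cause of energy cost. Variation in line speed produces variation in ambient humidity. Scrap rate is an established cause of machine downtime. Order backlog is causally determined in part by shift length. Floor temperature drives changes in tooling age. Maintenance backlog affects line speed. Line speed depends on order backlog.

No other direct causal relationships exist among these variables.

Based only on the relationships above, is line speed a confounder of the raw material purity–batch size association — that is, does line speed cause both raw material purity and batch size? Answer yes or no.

Line speed has no stated causal path to batch size. A confounder must cause both variables, so line speed does not qualify.

no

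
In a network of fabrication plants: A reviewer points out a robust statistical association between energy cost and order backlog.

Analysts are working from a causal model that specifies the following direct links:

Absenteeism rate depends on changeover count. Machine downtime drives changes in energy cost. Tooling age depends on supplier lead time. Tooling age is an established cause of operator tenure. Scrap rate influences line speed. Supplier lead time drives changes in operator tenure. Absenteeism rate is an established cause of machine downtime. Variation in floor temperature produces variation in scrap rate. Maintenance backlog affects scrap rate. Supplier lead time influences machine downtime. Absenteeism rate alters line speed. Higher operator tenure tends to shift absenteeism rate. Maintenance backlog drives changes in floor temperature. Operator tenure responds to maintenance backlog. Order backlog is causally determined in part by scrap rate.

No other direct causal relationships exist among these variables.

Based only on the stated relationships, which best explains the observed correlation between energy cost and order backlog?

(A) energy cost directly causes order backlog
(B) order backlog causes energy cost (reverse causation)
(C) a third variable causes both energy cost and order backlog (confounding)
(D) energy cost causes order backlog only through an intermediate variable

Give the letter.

C

Maintenance backlog causes energy cost (maintenance backlog → operator tenure → absenteeism rate → machine downtime → energy cost) and order backlog (maintenance backlog → scrap rate → order backlog) — a common cause creating the correlation.
There is no stated path from energy cost to order backlog or from order backlog to energy cost, so neither direct nor reverse causation applies.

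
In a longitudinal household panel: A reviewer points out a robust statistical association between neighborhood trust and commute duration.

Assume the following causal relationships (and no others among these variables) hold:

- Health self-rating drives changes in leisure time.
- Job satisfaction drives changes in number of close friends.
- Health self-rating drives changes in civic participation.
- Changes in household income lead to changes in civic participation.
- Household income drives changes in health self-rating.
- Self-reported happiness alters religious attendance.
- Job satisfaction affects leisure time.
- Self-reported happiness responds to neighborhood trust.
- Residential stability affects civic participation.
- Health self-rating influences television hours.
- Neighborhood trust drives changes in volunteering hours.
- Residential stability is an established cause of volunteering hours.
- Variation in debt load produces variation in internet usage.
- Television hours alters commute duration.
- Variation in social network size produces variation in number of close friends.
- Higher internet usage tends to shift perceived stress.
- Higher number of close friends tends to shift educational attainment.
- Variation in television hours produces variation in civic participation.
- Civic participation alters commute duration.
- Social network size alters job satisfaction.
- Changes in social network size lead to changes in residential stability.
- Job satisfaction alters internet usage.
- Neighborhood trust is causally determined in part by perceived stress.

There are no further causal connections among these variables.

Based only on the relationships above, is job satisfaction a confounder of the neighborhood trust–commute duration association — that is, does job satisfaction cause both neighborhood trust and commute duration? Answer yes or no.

no

Job satisfaction has no stated causal path to commute duration. A confounder must cause both variables, so job satisfaction does not qualify.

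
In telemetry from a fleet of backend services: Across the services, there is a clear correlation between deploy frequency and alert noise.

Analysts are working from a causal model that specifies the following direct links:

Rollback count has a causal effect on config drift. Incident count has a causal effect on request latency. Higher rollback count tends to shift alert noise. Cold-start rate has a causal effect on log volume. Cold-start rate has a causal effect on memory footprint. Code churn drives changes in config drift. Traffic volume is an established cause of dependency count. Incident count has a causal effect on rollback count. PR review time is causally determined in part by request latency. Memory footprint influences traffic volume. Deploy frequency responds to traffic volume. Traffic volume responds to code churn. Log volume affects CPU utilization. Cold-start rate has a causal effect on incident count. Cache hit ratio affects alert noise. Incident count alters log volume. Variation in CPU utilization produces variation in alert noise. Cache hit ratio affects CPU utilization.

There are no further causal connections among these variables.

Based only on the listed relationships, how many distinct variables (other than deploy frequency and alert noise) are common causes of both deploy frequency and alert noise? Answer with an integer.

The common causes are: cold-start rate (to deploy frequency via cold-start rate → memory footprint → traffic volume → deploy frequency; to alert noise via cold-start rate → log volume → CPU utilization → alert noise).
Every other variable lacks a causal path to at least one of deploy frequency and alert noise.

1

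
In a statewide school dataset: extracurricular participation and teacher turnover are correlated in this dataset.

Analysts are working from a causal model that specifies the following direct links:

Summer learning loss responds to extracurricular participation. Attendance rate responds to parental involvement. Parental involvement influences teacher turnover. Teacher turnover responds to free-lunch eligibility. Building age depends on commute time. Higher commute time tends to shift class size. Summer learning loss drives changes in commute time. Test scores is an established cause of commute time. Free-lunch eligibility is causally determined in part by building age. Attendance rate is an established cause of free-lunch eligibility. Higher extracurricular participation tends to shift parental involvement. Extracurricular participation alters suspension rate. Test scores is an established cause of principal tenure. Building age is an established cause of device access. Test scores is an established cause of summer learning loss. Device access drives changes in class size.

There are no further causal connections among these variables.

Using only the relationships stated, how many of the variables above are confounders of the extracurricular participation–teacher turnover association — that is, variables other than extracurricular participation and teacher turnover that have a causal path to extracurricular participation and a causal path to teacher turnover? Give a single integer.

No listed variable has a causal path to both extracurricular participation and teacher turnover, so there are no common causes.

0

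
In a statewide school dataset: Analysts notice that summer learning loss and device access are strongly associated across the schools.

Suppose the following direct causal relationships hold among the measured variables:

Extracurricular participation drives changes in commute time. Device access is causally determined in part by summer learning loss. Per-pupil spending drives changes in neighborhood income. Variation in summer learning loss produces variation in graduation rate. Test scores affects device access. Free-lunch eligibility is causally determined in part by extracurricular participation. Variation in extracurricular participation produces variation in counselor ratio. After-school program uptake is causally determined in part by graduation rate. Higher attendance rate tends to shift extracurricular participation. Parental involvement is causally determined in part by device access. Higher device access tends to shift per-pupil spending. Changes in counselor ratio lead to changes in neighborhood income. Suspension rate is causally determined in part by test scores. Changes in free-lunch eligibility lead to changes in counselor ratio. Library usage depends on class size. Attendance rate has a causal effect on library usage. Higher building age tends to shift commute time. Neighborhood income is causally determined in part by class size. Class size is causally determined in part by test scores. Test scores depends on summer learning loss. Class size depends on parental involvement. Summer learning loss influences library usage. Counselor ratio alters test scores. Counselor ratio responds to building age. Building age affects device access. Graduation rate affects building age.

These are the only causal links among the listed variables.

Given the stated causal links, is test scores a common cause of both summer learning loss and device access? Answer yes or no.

Test scores has no stated causal path to summer learning loss. A confounder must cause both variables, so test scores does not qualify.

no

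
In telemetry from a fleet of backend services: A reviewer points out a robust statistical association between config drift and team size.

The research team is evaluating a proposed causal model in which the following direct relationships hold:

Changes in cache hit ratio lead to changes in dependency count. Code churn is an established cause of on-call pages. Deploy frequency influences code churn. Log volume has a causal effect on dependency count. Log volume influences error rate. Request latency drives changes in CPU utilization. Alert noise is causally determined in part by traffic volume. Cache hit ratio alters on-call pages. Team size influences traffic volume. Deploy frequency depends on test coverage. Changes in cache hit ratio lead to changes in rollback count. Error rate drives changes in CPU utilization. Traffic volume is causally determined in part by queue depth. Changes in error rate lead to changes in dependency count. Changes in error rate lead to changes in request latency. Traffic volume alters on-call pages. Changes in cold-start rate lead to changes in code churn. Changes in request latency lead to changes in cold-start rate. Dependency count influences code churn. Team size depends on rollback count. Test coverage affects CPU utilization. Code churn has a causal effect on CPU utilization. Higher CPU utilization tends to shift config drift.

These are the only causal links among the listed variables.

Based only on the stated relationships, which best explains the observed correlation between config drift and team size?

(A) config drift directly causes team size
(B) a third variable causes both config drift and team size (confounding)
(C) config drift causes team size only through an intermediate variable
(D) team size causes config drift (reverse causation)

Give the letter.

B

Cache hit ratio causes config drift (cache hit ratio → dependency count → code churn → CPU utilization → config drift) and team size (cache hit ratio → rollback count → team size) — a common cause creating the correlation.
There is no stated path from config drift to team size or from team size to config drift, so neither direct nor reverse causation applies.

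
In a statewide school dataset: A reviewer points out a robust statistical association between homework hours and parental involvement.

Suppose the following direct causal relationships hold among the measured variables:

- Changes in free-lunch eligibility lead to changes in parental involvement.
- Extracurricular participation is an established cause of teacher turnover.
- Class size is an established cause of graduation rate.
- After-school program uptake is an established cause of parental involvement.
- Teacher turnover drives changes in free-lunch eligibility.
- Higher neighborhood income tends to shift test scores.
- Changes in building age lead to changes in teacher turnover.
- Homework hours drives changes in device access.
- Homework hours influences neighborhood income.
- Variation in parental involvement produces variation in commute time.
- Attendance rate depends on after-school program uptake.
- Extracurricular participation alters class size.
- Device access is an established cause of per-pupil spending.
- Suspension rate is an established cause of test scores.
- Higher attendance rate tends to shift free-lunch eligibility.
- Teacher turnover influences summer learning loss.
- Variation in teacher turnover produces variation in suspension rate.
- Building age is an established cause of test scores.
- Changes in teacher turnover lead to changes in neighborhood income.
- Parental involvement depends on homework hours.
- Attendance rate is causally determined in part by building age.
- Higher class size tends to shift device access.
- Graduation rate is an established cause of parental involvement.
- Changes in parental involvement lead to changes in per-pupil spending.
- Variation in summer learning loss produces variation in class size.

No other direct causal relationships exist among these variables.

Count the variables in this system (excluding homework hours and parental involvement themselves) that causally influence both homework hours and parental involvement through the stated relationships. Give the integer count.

No listed variable has a causal path to both homework hours and parental involvement, so there are no common causes.

0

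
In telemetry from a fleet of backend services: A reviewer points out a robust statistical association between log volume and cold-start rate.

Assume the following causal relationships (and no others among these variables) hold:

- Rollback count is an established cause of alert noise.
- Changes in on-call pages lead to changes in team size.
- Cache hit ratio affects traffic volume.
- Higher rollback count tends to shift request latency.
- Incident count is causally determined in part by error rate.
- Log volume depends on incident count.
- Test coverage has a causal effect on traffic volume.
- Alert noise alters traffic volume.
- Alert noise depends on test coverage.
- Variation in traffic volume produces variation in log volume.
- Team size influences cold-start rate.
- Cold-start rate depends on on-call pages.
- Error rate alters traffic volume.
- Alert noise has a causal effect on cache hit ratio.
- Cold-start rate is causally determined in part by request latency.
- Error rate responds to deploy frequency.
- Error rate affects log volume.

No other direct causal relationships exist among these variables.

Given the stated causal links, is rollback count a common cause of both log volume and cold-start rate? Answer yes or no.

yes

Rollback count has a causal path to log volume (rollback count → alert noise → traffic volume → log volume) and to cold-start rate (rollback count → request latency → cold-start rate), so it is a common cause of both — a confounder.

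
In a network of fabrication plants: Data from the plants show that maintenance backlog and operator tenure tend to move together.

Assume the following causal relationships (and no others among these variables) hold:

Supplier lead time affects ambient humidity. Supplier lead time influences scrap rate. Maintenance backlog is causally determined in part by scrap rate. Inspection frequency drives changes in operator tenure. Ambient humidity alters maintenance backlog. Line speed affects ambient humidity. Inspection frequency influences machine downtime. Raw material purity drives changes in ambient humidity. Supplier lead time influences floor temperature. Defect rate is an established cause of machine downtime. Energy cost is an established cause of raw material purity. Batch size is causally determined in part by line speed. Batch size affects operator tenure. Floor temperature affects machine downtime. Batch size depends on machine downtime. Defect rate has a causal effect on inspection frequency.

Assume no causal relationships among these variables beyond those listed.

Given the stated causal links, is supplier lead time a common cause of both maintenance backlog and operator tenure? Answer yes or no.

yes

Supplier lead time has a causal path to maintenance backlog (supplier lead time → ambient humidity → maintenance backlog) and to operator tenure (supplier lead time → floor temperature → machine downtime → batch size → operator tenure), so it is a common cause of both — a confounder.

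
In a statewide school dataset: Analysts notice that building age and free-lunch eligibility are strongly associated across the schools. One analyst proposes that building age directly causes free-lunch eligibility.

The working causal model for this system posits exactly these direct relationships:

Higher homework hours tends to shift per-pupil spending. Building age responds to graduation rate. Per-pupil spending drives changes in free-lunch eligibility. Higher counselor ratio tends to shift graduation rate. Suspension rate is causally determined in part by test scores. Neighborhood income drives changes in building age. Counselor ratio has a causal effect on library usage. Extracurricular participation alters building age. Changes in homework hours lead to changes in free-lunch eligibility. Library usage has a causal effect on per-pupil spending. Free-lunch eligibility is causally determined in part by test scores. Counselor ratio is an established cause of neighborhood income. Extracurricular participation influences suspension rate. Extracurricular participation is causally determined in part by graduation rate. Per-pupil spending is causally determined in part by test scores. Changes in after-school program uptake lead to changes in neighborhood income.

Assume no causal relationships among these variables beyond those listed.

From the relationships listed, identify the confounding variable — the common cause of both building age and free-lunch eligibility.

Counselor ratio has a causal path to building age (counselor ratio → graduation rate → building age) and a separate causal path to free-lunch eligibility (counselor ratio → library usage → per-pupil spending → free-lunch eligibility), so it is a common cause of both.
No stated relationship gives building age a causal route to free-lunch eligibility, so the correlation is explained by the shared upstream cause rather than a direct effect.

counselor ratio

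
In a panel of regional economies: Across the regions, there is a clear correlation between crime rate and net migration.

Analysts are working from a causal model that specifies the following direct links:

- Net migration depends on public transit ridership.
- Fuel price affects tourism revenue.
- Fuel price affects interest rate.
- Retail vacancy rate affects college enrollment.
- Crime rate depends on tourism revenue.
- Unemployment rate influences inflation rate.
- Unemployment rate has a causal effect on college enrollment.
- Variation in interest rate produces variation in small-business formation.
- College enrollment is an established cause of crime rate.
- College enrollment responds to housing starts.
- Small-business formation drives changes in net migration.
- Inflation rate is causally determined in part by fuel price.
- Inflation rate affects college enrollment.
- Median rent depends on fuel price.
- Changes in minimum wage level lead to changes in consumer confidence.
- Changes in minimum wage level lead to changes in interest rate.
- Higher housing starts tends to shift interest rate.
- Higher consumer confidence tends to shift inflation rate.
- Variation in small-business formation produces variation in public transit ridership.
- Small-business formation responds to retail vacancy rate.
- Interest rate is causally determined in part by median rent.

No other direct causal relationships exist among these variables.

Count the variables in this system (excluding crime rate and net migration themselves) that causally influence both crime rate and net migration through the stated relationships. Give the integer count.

The common causes are: fuel price (to crime rate via fuel price → tourism revenue → crime rate; to net migration via fuel price → interest rate → small-business formation → net migration); housing starts (to crime rate via housing starts → college enrollment → crime rate; to net migration via housing starts → interest rate → small-business formation → net migration); minimum wage level (to crime rate via minimum wage level → consumer confidence → inflation rate → college enrollment → crime rate; to net migration via minimum wage level → interest rate → small-business formation → net migration); retail vacancy rate (to crime rate via retail vacancy rate → college enrollment → crime rate; to net migration via retail vacancy rate → small-business formation → net migration).
Every other variable lacks a causal path to at least one of crime rate and net migration.

4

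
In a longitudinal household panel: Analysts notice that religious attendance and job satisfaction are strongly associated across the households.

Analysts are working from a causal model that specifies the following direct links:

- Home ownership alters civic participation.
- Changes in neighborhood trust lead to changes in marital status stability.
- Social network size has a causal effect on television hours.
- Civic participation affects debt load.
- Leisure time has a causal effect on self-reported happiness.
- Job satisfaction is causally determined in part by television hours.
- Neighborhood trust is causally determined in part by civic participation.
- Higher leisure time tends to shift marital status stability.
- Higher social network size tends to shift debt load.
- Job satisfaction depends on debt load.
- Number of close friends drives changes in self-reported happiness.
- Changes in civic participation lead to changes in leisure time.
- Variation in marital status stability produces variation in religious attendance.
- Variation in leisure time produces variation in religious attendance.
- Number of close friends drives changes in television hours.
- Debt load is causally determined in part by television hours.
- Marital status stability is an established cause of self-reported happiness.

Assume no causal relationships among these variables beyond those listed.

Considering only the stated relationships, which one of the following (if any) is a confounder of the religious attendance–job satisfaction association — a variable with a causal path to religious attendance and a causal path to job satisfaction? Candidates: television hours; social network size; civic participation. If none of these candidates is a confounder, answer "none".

Civic participation causes religious attendance (civic participation → leisure time → religious attendance) and also causes job satisfaction (civic participation → debt load → job satisfaction); it is a common cause of both.
Each of the other candidates lacks a causal path to at least one of religious attendance and job satisfaction, so they do not confound the relationship.

civic participation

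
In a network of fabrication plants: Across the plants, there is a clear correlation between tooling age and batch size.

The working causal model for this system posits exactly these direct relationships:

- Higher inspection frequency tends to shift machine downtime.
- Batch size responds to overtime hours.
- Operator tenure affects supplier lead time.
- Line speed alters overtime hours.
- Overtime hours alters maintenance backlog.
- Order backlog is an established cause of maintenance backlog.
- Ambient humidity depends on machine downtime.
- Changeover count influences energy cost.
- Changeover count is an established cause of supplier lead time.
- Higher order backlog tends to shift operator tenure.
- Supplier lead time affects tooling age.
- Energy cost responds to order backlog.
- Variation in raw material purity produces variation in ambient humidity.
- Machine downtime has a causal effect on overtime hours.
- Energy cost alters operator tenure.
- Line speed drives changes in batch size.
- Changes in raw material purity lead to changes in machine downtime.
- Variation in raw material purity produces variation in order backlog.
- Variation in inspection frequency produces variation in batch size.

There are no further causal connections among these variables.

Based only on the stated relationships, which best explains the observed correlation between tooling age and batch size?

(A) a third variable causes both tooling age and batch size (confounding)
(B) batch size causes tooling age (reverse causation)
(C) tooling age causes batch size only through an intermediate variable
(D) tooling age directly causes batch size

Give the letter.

Raw material purity causes tooling age (raw material purity → order backlog → operator tenure → supplier lead time → tooling age) and batch size (raw material purity → machine downtime → overtime hours → batch size) — a common cause creating the correlation.
There is no stated path from tooling age to batch size or from batch size to tooling age, so neither direct nor reverse causation applies.

A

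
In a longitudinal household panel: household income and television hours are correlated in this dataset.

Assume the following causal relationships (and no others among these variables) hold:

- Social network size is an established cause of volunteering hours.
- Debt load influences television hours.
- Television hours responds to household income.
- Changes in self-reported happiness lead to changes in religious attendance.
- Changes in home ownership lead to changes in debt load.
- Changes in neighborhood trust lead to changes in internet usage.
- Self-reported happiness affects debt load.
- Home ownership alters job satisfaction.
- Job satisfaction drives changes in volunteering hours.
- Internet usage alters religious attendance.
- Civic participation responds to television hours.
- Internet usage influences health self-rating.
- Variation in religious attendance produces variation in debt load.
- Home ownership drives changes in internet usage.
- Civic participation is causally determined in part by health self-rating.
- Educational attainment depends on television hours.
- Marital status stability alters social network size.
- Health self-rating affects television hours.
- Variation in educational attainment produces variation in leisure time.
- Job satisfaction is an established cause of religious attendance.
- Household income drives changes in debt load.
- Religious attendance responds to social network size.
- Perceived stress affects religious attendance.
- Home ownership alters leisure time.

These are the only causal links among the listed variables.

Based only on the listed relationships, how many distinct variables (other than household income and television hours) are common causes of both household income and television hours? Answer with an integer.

0

No listed variable has a causal path to both household income and television hours, so there are no common causes.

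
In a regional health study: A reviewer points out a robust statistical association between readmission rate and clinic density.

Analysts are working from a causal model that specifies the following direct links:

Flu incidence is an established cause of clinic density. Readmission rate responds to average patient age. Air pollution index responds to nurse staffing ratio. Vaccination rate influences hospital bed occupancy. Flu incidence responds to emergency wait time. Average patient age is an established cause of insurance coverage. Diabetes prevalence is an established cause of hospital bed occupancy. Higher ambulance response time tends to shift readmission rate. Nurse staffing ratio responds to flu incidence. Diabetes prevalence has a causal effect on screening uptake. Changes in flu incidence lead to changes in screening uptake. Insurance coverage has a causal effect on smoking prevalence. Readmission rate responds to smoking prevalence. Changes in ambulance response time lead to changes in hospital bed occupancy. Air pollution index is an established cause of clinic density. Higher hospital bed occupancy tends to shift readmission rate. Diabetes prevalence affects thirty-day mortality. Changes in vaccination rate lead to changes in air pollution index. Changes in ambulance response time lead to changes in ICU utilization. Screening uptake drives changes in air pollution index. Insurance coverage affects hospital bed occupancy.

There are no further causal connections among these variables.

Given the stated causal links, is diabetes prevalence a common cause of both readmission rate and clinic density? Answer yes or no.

yes

Diabetes prevalence has a causal path to readmission rate (diabetes prevalence → hospital bed occupancy → readmission rate) and to clinic density (diabetes prevalence → screening uptake → air pollution index → clinic density), so it is a common cause of both — a confounder.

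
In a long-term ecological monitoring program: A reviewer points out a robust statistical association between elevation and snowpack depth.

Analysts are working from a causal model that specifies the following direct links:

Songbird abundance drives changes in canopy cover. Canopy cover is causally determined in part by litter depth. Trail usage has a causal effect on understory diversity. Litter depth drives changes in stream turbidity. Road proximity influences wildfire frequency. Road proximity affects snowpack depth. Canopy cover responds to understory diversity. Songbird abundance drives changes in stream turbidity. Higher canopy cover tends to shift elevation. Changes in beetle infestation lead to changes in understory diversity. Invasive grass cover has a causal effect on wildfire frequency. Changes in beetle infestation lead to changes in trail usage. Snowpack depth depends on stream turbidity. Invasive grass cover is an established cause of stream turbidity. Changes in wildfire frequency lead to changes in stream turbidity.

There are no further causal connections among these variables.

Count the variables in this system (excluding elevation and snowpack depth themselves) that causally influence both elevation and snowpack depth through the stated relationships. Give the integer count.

2

The common causes are: litter depth (to elevation via litter depth → canopy cover → elevation; to snowpack depth via litter depth → stream turbidity → snowpack depth); songbird abundance (to elevation via songbird abundance → canopy cover → elevation; to snowpack depth via songbird abundance → stream turbidity → snowpack depth).
Every other variable lacks a causal path to at least one of elevation and snowpack depth.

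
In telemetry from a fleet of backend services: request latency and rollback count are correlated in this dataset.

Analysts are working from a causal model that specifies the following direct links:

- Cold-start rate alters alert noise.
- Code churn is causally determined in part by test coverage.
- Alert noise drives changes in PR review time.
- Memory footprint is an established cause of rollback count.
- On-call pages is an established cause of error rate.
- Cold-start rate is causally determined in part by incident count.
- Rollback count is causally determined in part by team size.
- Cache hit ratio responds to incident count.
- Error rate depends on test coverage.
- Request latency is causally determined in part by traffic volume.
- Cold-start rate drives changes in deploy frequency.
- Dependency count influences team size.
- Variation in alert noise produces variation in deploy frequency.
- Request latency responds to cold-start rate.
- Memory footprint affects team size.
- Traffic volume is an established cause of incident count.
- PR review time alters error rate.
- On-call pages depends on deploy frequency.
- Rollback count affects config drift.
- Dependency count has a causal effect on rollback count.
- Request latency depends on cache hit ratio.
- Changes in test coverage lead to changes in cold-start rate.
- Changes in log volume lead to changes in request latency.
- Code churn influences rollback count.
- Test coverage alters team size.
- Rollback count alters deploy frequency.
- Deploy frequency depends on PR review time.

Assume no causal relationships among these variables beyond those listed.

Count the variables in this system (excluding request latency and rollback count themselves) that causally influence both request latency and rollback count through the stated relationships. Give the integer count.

The common causes are: test coverage (to request latency via test coverage → cold-start rate → request latency; to rollback count via test coverage → code churn → rollback count).
Every other variable lacks a causal path to at least one of request latency and rollback count.

1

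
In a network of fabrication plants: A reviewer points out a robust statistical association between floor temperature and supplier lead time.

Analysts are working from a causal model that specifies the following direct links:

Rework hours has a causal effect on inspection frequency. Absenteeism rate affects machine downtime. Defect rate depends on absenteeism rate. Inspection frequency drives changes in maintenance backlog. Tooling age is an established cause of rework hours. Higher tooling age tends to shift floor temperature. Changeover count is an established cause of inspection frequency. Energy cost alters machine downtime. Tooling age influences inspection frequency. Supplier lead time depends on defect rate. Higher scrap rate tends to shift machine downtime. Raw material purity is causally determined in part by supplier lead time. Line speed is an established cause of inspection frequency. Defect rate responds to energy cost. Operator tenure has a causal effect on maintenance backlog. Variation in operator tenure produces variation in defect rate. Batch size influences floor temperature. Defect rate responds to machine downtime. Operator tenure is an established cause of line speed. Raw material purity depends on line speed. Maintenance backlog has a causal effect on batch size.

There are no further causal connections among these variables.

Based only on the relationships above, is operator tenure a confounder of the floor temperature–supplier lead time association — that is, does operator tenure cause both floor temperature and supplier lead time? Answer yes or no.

yes

Operator tenure has a causal path to floor temperature (operator tenure → maintenance backlog → batch size → floor temperature) and to supplier lead time (operator tenure → defect rate → supplier lead time), so it is a common cause of both — a confounder.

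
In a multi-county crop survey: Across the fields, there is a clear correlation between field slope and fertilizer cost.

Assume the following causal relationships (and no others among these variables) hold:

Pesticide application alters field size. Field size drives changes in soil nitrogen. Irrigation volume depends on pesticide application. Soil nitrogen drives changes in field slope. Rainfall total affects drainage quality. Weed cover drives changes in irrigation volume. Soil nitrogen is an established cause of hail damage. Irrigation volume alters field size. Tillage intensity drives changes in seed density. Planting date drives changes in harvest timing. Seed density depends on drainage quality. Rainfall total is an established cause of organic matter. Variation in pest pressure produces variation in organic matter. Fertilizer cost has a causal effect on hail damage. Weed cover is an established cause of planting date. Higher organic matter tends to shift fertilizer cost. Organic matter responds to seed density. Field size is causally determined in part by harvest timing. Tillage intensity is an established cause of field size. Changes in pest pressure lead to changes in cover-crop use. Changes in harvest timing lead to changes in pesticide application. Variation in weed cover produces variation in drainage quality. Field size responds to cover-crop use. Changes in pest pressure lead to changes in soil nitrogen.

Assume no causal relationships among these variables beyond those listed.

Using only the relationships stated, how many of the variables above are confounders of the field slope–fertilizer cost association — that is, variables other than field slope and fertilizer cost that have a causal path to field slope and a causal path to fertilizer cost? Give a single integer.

The common causes are: pest pressure (to field slope via pest pressure → soil nitrogen → field slope; to fertilizer cost via pest pressure → organic matter → fertilizer cost); tillage intensity (to field slope via tillage intensity → field size → soil nitrogen → field slope; to fertilizer cost via tillage intensity → seed density → organic matter → fertilizer cost); weed cover (to field slope via weed cover → irrigation volume → field size → soil nitrogen → field slope; to fertilizer cost via weed cover → drainage quality → seed density → organic matter → fertilizer cost).
Every other variable lacks a causal path to at least one of field slope and fertilizer cost.

3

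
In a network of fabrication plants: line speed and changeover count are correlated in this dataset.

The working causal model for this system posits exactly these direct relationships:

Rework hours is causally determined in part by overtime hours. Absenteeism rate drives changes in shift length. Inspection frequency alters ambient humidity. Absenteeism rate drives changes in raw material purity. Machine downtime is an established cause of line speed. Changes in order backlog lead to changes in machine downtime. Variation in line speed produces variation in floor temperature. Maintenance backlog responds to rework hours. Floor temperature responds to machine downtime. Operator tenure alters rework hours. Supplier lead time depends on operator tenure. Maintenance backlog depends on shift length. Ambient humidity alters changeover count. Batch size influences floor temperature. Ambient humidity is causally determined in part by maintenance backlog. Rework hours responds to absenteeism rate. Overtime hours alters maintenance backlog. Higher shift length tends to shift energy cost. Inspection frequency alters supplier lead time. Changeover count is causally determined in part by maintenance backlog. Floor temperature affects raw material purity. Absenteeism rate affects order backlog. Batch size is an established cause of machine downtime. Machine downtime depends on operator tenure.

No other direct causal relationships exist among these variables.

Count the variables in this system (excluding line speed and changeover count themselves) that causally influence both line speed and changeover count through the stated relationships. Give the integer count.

The common causes are: absenteeism rate (to line speed via absenteeism rate → order backlog → machine downtime → line speed; to changeover count via absenteeism rate → rework hours → maintenance backlog → changeover count); operator tenure (to line speed via operator tenure → machine downtime → line speed; to changeover count via operator tenure → rework hours → maintenance backlog → changeover count).
Every other variable lacks a causal path to at least one of line speed and changeover count.

2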